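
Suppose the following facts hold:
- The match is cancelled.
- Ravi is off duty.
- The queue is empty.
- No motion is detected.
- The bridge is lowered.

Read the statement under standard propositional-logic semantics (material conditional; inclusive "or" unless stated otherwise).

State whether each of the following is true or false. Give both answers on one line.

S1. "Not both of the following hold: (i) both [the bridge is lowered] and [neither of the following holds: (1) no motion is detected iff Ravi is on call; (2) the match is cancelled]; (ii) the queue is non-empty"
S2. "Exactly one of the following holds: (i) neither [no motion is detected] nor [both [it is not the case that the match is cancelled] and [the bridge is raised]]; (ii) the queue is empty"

S1 true, S2 true

Let S = "the bridge is raised" (F), R = "motion is detected" (F), G = "Ravi is on call" (F), N = "the match is cancelled" (T), Q = "the queue is empty" (T).

S1: This is (¬S ∧ ((¬R ↔ G) ↓ N)) ↑ ¬Q.

¬S = ¬F = T
¬R = ¬F = T
¬R ↔ G = T ↔ F = F
(¬R ↔ G) ↓ N = F ↓ T = F
¬S ∧ ((¬R ↔ G) ↓ N) = T ∧ F = F
¬Q = ¬T = F
(¬S ∧ ((¬R ↔ G) ↓ N)) ↑ ¬Q = F ↑ F = T
So S1 is true.

S2: In symbols: (¬R ↓ (¬N ∧ S)) ⊕ Q

¬R = ¬F = T
¬N = ¬T = F
¬N ∧ S = F ∧ F = F
¬R ↓ (¬N ∧ S) = T ↓ F = F
(¬R ↓ (¬N ∧ S)) ⊕ Q = F ⊕ T = T
So S2 is true.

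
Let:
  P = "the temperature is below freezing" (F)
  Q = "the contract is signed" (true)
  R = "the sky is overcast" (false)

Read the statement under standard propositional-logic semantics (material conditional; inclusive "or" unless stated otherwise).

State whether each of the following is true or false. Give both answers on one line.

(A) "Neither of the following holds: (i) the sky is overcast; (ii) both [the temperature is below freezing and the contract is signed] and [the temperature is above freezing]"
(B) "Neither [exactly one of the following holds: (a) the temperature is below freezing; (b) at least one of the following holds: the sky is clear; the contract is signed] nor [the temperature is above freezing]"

(A): This is R ↓ ((P ∧ Q) ∧ ¬P).

P ∧ Q = F ∧ T = F
¬P = ¬F = T
(P ∧ Q) ∧ ¬P = F ∧ T = F
R ↓ ((P ∧ Q) ∧ ¬P) = F ↓ F = T
Hence (A) is true.

(B): Parsed as (P ⊕ (¬R ∨ Q)) ↓ ¬P

¬R = ¬F = T
¬R ∨ Q = T ∨ T = T
P ⊕ (¬R ∨ Q) = F ⊕ T = T
¬P = ¬F = T
(P ⊕ (¬R ∨ Q)) ↓ ¬P = T ↓ T = F
Hence (B) is false.

(A) T / (B) F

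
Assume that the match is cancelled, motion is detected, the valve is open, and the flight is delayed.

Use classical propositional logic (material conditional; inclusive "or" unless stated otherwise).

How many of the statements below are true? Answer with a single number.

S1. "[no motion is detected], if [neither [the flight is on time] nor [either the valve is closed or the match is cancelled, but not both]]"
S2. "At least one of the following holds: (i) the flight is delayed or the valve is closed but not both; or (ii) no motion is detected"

2

Let S = "the flight is delayed" (T), V = "the valve is open" (T), M = "the match is cancelled" (T), D = "motion is detected" (T).

S1: This is (~S nor (~V xor M)) -> ~D.

~S = ~T = F
~V = ~T = F
~V xor M = F xor T = T
~S nor (~V xor M) = F nor T = F
~D = ~T = F
(~S nor (~V xor M)) -> ~D = F -> F = T
So S1 is true.

S2: Parsed as (S xor ~V) | ~D

~V = ~T = F
S xor ~V = T xor F = T
~D = ~T = F
(S xor ~V) | ~D = T | F = T
Thus S2 is true.

True statements: 2.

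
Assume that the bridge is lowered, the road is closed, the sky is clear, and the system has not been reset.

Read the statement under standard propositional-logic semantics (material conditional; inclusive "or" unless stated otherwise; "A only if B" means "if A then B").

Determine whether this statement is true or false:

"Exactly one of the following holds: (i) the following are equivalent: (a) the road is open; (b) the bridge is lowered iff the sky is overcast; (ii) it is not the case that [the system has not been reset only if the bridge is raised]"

False

Let Q = "the road is closed" (T), P = "the bridge is raised" (F), R = "the sky is overcast" (F), S = "the system has been reset" (F).
Formalization: (¬Q ↔ (¬P ↔ R)) ⊕ ¬(¬S → P)

¬Q = ¬T = F
¬P = ¬F = T
¬P ↔ R = T ↔ F = F
¬Q ↔ (¬P ↔ R) = F ↔ F = T
¬S = ¬F = T
¬S → P = T → F = F
¬(¬S → P) = ¬F = T
(¬Q ↔ (¬P ↔ R)) ⊕ ¬(¬S → P) = T ⊕ T = F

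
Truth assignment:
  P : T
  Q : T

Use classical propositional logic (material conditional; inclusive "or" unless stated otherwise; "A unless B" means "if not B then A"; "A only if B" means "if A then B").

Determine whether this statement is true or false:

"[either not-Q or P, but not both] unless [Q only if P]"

Parsed as (not Q xor P) or (Q -> P)

not Q = not True = False
not Q xor P = False xor True = True
Q -> P = True -> True = True
(not Q xor P) or (Q -> P) = True or True = True

True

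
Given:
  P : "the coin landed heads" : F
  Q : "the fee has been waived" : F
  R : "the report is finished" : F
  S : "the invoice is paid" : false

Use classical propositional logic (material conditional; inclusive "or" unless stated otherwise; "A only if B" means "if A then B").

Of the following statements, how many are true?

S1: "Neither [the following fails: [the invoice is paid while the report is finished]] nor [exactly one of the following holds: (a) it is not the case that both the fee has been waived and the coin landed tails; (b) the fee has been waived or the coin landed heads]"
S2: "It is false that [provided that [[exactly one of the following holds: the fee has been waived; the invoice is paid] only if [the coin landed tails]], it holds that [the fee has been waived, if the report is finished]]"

0

S1: Parsed as ~(S & R) nor ((Q nand ~P) xor (Q | P))

S & R = F & F = F
~(S & R) = ~F = T
~P = ~F = T
Q nand ~P = F nand T = T
Q | P = F | F = F
(Q nand ~P) xor (Q | P) = T xor F = T
~(S & R) nor ((Q nand ~P) xor (Q | P)) = T nor T = F
So S1 is false.

S2: In symbols: ~(((Q xor S) -> ~P) -> (R -> Q))

Q xor S = F xor F = F
~P = ~F = T
(Q xor S) -> ~P = F -> T = T
R -> Q = F -> F = T
((Q xor S) -> ~P) -> (R -> Q) = T -> T = T
~(((Q xor S) -> ~P) -> (R -> Q)) = ~T = F
Thus S2 is false.

True statements: 0 (none).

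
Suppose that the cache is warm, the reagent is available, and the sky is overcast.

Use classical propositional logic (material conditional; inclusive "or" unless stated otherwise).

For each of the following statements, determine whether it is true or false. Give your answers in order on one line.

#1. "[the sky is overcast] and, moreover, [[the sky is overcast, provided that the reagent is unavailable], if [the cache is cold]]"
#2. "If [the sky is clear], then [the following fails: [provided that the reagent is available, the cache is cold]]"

#1 True / #2 True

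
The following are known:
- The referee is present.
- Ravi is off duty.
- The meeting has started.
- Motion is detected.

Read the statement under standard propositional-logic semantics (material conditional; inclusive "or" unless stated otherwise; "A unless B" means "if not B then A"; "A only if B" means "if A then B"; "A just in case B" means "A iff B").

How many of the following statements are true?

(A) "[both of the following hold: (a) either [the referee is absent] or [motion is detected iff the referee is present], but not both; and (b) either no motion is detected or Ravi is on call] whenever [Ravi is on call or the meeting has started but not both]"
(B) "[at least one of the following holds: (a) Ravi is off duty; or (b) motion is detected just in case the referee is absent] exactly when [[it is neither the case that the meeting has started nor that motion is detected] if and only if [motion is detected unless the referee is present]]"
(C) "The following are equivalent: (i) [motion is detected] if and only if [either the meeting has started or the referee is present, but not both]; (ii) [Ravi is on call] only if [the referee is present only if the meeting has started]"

Let Q = "Ravi is on call" (F), R = "the meeting has started" (T), P = "the referee is present" (T), S = "motion is detected" (T).

(A): Parsed as (Q ⊕ R) → ((¬P ⊕ (S ↔ P)) ∧ (¬S ∨ Q))

Q ⊕ R = F ⊕ T = T
¬P = ¬T = F
S ↔ P = T ↔ T = T
¬P ⊕ (S ↔ P) = F ⊕ T = T
¬S = ¬T = F
¬S ∨ Q = F ∨ F = F
(¬P ⊕ (S ↔ P)) ∧ (¬S ∨ Q) = T ∧ F = F
(Q ⊕ R) → ((¬P ⊕ (S ↔ P)) ∧ (¬S ∨ Q)) = T → F = F
So (A) is false.

(B): Formalization: (¬Q ∨ (S ↔ ¬P)) ↔ ((R ↓ S) ↔ (S ∨ P))

¬Q = ¬F = T
¬P = ¬T = F
S ↔ ¬P = T ↔ F = F
¬Q ∨ (S ↔ ¬P) = T ∨ F = T
R ↓ S = T ↓ T = F
S ∨ P = T ∨ T = T
(R ↓ S) ↔ (S ∨ P) = F ↔ T = F
(¬Q ∨ (S ↔ ¬P)) ↔ ((R ↓ S) ↔ (S ∨ P)) = T ↔ F = F
Hence (B) is false.

(C): Formalization: (S ↔ (R ⊕ P)) ↔ (Q → (P → R))

R ⊕ P = T ⊕ T = F
S ↔ (R ⊕ P) = T ↔ F = F
P → R = T → T = T
Q → (P → R) = F → T = T
(S ↔ (R ⊕ P)) ↔ (Q → (P → R)) = F ↔ T = F
Thus (C) is false.

True statements: 0 (none).

0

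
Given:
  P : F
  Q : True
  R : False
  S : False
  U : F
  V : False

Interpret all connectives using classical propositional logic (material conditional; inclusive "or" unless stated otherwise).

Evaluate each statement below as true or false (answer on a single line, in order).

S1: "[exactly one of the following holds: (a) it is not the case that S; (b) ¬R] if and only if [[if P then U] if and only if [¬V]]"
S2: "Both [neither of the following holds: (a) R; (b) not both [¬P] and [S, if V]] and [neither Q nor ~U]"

S1 False / S2 False

S1: In symbols: (¬S ⊕ ¬R) ↔ ((P → U) ↔ ¬V)

¬S = ¬F = T
¬R = ¬F = T
¬S ⊕ ¬R = T ⊕ T = F
P → U = F → F = T
¬V = ¬F = T
(P → U) ↔ ¬V = T ↔ T = T
(¬S ⊕ ¬R) ↔ ((P → U) ↔ ¬V) = F ↔ T = F
So S1 is false.

S2: Parsed as (R ↓ (¬P ↑ (V → S))) ∧ (Q ↓ ¬U)

¬P = ¬F = T
V → S = F → F = T
¬P ↑ (V → S) = T ↑ T = F
R ↓ (¬P ↑ (V → S)) = F ↓ F = T
¬U = ¬F = T
Q ↓ ¬U = T ↓ T = F
(R ↓ (¬P ↑ (V → S))) ∧ (Q ↓ ¬U) = T ∧ F = F
Thus S2 is false.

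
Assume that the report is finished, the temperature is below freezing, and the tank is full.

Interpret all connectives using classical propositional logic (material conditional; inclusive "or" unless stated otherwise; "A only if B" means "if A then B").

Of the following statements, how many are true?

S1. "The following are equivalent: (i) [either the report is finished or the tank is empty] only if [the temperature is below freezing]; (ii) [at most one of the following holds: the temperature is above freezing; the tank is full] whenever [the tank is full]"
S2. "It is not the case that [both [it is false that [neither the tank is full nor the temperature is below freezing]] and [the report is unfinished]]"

Let P = "the report is finished" (True), R = "the tank is full" (True), Q = "the temperature is below freezing" (True).

S1: Parsed as ((P or not R) -> Q) iff (R -> (not Q nand R))

not R = not True = False
P or not R = True or False = True
(P or not R) -> Q = True -> True = True
not Q = not True = False
not Q nand R = False nand True = True
R -> (not Q nand R) = True -> True = True
((P or not R) -> Q) iff (R -> (not Q nand R)) = True iff True = True
So S1 is true.

S2: This is not (not (R nor Q) and not P).

R nor Q = True nor True = False
not (R nor Q) = not False = True
not P = not True = False
not (R nor Q) and not P = True and False = False
not (not (R nor Q) and not P) = not False = True
Hence S2 is true.

2 of the 2 statements are true (S1, S2).

2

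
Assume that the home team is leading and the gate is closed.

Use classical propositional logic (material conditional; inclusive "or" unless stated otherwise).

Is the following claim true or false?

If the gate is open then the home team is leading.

Let Q = "the gate is open" (F), P = "the home team is leading" (T).
Parsed as Q -> P

Q -> P = F -> T = T

True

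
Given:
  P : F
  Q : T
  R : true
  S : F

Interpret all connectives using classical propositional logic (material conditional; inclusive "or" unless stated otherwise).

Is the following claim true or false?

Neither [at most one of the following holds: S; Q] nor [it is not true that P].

False.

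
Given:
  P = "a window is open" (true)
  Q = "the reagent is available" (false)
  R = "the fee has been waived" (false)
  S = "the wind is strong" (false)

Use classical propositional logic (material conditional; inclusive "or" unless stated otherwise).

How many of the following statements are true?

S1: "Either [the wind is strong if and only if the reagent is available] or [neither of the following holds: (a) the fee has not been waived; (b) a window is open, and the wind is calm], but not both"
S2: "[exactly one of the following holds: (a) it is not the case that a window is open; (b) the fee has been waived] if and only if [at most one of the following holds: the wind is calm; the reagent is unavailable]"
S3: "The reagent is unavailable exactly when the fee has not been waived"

S1: This is (S iff Q) xor (not R nor (P and not S)).

S iff Q = False iff False = True
not R = not False = True
not S = not False = True
P and not S = True and True = True
not R nor (P and not S) = True nor True = False
(S iff Q) xor (not R nor (P and not S)) = True xor False = True
Hence S1 is true.

S2: Parsed as (not P xor R) iff (not S nand not Q)

not P = not True = False
not P xor R = False xor False = False
not S = not False = True
not Q = not False = True
not S nand not Q = True nand True = False
(not P xor R) iff (not S nand not Q) = False iff False = True
Hence S2 is true.

S3: This is not Q iff not R.

not Q = not False = True
not R = not False = True
not Q iff not R = True iff True = True
Hence S3 is true.

True statements: 3.

3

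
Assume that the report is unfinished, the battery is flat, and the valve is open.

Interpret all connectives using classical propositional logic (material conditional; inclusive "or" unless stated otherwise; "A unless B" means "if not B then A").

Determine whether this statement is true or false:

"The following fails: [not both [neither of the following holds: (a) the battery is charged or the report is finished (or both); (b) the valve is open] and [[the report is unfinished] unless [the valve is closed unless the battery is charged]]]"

False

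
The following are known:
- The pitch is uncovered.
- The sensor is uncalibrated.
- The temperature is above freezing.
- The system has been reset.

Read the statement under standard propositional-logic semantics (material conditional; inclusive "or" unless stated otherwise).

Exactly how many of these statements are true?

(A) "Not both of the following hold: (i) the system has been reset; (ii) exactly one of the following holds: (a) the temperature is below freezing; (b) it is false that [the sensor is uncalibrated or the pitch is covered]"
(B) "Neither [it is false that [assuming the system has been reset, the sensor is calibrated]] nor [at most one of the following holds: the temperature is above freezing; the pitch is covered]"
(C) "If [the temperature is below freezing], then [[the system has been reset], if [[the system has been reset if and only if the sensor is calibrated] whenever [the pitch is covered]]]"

Let S = "the system has been reset" (True), R = "the temperature is below freezing" (False), Q = "the sensor is calibrated" (False), P = "the pitch is covered" (False).

(A): Formalization: S nand (R xor not (not Q or P))

not Q = not False = True
not Q or P = True or False = True
not (not Q or P) = not True = False
R xor not (not Q or P) = False xor False = False
S nand (R xor not (not Q or P)) = True nand False = True
So (A) is true.

(B): Parsed as not (S -> Q) nor (not R nand P)

S -> Q = True -> False = False
not (S -> Q) = not False = True
not R = not False = True
not R nand P = True nand False = True
not (S -> Q) nor (not R nand P) = True nor True = False
So (B) is false.

(C): Formalization: R -> ((P -> (S iff Q)) -> S)

S iff Q = True iff False = False
P -> (S iff Q) = False -> False = True
(P -> (S iff Q)) -> S = True -> True = True
R -> ((P -> (S iff Q)) -> S) = False -> True = True
So (C) is true.

2 of the 3 statements are true.

2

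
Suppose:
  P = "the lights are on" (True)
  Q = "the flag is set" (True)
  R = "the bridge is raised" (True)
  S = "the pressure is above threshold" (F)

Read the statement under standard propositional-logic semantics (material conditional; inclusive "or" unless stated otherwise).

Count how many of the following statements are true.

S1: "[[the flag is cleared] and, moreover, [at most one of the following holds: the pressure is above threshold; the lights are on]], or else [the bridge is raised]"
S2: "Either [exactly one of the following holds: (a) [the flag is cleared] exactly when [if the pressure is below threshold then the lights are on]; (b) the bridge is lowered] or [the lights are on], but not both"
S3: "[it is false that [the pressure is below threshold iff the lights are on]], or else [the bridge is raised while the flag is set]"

S1: Parsed as (¬Q ∧ (S ↑ P)) ∨ R

¬Q = ¬T = F
S ↑ P = F ↑ T = T
¬Q ∧ (S ↑ P) = F ∧ T = F
(¬Q ∧ (S ↑ P)) ∨ R = F ∨ T = T
So S1 is true.

S2: Parsed as ((¬Q ↔ (¬S → P)) ⊕ ¬R) ⊕ P

¬Q = ¬T = F
¬S = ¬F = T
¬S → P = T → T = T
¬Q ↔ (¬S → P) = F ↔ T = F
¬R = ¬T = F
(¬Q ↔ (¬S → P)) ⊕ ¬R = F ⊕ F = F
((¬Q ↔ (¬S → P)) ⊕ ¬R) ⊕ P = F ⊕ T = T
Hence S2 is true.

S3: This is ¬(¬S ↔ P) ∨ (R ∧ Q).

¬S = ¬F = T
¬S ↔ P = T ↔ T = T
¬(¬S ↔ P) = ¬T = F
R ∧ Q = T ∧ T = T
¬(¬S ↔ P) ∨ (R ∧ Q) = F ∨ T = T
So S3 is true.

Count: 3.

3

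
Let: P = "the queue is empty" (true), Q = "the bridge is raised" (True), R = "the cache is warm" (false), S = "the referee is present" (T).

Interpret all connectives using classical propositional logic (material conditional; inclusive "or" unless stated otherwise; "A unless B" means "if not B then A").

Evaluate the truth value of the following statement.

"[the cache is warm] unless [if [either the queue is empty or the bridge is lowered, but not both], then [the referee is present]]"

True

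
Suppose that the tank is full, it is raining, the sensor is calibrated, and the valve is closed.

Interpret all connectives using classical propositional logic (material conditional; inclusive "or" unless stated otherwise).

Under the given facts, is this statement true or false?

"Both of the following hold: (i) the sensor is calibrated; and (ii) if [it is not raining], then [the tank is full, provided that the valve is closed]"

Let R = "the sensor is calibrated" (T), Q = "it is raining" (T), S = "the valve is open" (F), P = "the tank is full" (T).
In symbols: R & (~Q -> (~S -> P))

~Q = ~T = F
~S = ~F = T
~S -> P = T -> T = T
~Q -> (~S -> P) = F -> T = T
R & (~Q -> (~S -> P)) = T & T = T

True.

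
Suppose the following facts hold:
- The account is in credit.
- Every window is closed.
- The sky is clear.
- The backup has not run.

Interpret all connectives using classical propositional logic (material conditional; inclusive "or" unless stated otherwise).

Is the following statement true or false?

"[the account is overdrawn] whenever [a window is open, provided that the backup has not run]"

The statement is true.

Let H = "the backup has run" (F), R = "a window is open" (F), V = "the account is overdrawn" (F).
Parsed as (~H -> R) -> V

~H = ~F = T
~H -> R = T -> F = F
(~H -> R) -> V = F -> F = T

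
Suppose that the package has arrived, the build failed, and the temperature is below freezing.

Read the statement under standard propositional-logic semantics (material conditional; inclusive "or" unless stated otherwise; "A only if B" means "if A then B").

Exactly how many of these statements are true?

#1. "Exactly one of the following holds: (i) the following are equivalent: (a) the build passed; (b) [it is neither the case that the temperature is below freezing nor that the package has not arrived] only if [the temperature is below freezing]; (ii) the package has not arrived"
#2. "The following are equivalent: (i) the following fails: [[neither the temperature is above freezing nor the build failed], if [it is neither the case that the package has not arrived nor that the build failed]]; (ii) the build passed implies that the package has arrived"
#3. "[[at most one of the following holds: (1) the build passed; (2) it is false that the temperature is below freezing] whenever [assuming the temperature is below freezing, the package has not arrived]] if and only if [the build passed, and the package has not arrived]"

0

Let Q = "the build passed" (F), R = "the temperature is below freezing" (T), P = "the package has arrived" (T).

#1: Parsed as (Q ↔ ((R ↓ ¬P) → R)) ⊕ ¬P

¬P = ¬T = F
R ↓ ¬P = T ↓ F = F
(R ↓ ¬P) → R = F → T = T
Q ↔ ((R ↓ ¬P) → R) = F ↔ T = F
¬P = ¬T = F
(Q ↔ ((R ↓ ¬P) → R)) ⊕ ¬P = F ⊕ F = F
So #1 is false.

#2: Parsed as ¬((¬P ↓ ¬Q) → (¬R ↓ ¬Q)) ↔ (Q → P)

¬P = ¬T = F
¬Q = ¬F = T
¬P ↓ ¬Q = F ↓ T = F
¬R = ¬T = F
¬Q = ¬F = T
¬R ↓ ¬Q = F ↓ T = F
(¬P ↓ ¬Q) → (¬R ↓ ¬Q) = F → F = T
¬((¬P ↓ ¬Q) → (¬R ↓ ¬Q)) = ¬T = F
Q → P = F → T = T
¬((¬P ↓ ¬Q) → (¬R ↓ ¬Q)) ↔ (Q → P) = F ↔ T = F
Thus #2 is false.

#3: In symbols: ((R → ¬P) → (Q ↑ ¬R)) ↔ (Q ∧ ¬P)

¬P = ¬T = F
R → ¬P = T → F = F
¬R = ¬T = F
Q ↑ ¬R = F ↑ F = T
(R → ¬P) → (Q ↑ ¬R) = F → T = T
¬P = ¬T = F
Q ∧ ¬P = F ∧ F = F
((R → ¬P) → (Q ↑ ¬R)) ↔ (Q ∧ ¬P) = T ↔ F = F
Thus #3 is false.

0 of the 3 statements are true (none).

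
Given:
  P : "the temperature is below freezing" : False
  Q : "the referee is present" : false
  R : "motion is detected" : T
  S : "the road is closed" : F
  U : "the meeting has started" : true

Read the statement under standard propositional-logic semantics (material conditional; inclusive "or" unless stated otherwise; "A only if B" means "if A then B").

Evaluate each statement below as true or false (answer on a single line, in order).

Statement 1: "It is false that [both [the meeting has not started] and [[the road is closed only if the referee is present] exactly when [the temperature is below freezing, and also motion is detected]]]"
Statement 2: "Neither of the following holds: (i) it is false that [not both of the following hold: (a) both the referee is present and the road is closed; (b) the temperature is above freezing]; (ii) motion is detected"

Statement 1: Formalization: not (not U and ((S -> Q) iff (P and R)))

not U = not True = False
S -> Q = False -> False = True
P and R = False and True = False
(S -> Q) iff (P and R) = True iff False = False
not U and ((S -> Q) iff (P and R)) = False and False = False
not (not U and ((S -> Q) iff (P and R))) = not False = True
So Statement 1 is true.

Statement 2: Formalization: not ((Q and S) nand not P) nor R

Q and S = False and False = False
not P = not False = True
(Q and S) nand not P = False nand True = True
not ((Q and S) nand not P) = not True = False
not ((Q and S) nand not P) nor R = False nor True = False
Thus Statement 2 is false.

Statement 1 True, Statement 2 False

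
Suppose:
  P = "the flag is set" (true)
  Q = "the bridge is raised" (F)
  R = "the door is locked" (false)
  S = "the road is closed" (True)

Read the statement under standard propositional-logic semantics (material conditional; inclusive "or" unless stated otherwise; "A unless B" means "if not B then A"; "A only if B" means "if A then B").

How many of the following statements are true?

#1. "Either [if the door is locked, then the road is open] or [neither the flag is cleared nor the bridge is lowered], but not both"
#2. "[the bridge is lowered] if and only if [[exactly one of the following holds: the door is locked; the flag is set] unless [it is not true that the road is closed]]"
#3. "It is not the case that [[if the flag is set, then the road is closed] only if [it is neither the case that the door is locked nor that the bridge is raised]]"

#1: In symbols: (R -> not S) xor (not P nor not Q)

not S = not True = False
R -> not S = False -> False = True
not P = not True = False
not Q = not False = True
not P nor not Q = False nor True = False
(R -> not S) xor (not P nor not Q) = True xor False = True
Thus #1 is true.

#2: In symbols: not Q iff ((R xor P) or not S)

not Q = not False = True
R xor P = False xor True = True
not S = not True = False
(R xor P) or not S = True or False = True
not Q iff ((R xor P) or not S) = True iff True = True
Hence #2 is true.

#3: Formalization: not ((P -> S) -> (R nor Q))

P -> S = True -> True = True
R nor Q = False nor False = True
(P -> S) -> (R nor Q) = True -> True = True
not ((P -> S) -> (R nor Q)) = not True = False
Thus #3 is false.

2 of the 3 statements are true (#1, #2).

2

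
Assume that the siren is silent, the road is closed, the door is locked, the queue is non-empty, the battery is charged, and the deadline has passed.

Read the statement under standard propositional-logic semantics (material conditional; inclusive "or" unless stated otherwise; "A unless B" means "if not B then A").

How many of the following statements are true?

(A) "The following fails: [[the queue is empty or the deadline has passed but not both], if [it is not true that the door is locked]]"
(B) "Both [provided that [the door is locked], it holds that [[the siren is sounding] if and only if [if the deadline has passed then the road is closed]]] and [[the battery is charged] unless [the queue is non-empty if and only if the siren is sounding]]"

0

Let R = "the door is locked" (T), S = "the queue is empty" (F), V = "the deadline has passed" (T), P = "the siren is sounding" (F), Q = "the road is closed" (T), U = "the battery is charged" (T).

(A): In symbols: ¬(¬R → (S ⊕ V))

¬R = ¬T = F
S ⊕ V = F ⊕ T = T
¬R → (S ⊕ V) = F → T = T
¬(¬R → (S ⊕ V)) = ¬T = F
Thus (A) is false.

(B): This is (R → (P ↔ (V → Q))) ∧ (U ∨ (¬S ↔ P)).

V → Q = T → T = T
P ↔ (V → Q) = F ↔ T = F
R → (P ↔ (V → Q)) = T → F = F
¬S = ¬F = T
¬S ↔ P = T ↔ F = F
U ∨ (¬S ↔ P) = T ∨ F = T
(R → (P ↔ (V → Q))) ∧ (U ∨ (¬S ↔ P)) = F ∧ T = F
Thus (B) is false.

0 of the 2 statements are true (none).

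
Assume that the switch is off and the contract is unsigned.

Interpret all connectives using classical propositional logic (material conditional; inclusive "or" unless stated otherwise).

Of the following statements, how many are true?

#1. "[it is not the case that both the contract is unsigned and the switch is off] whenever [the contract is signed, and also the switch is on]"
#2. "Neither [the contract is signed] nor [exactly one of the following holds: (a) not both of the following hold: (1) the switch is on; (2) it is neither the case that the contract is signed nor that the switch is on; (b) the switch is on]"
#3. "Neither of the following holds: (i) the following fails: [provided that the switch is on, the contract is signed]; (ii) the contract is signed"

2

Let L = "the contract is signed" (F), P = "the switch is on" (F).

#1: Parsed as (L ∧ P) → (¬L ↑ ¬P)

L ∧ P = F ∧ F = F
¬L = ¬F = T
¬P = ¬F = T
¬L ↑ ¬P = T ↑ T = F
(L ∧ P) → (¬L ↑ ¬P) = F → F = T
So #1 is true.

#2: This is L ↓ ((P ↑ (L ↓ P)) ⊕ P).

L ↓ P = F ↓ F = T
P ↑ (L ↓ P) = F ↑ T = T
(P ↑ (L ↓ P)) ⊕ P = T ⊕ F = T
L ↓ ((P ↑ (L ↓ P)) ⊕ P) = F ↓ T = F
Thus #2 is false.

#3: In symbols: ¬(P → L) ↓ L

P → L = F → F = T
¬(P → L) = ¬T = F
¬(P → L) ↓ L = F ↓ F = T
Hence #3 is true.

Count: 2.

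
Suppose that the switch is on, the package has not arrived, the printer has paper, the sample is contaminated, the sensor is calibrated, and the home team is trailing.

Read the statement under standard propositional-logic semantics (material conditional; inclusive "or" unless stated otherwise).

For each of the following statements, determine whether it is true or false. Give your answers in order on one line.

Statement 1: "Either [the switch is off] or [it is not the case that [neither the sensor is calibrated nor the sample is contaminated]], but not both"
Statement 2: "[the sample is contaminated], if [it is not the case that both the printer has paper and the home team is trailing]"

Statement 1 True / Statement 2 True

Let P = "the switch is on" (T), U = "the sensor is calibrated" (T), S = "the sample is contaminated" (T), R = "the printer has paper" (T), V = "the home team is leading" (F).

Statement 1: Formalization: ~P xor ~(U nor S)

~P = ~T = F
U nor S = T nor T = F
~(U nor S) = ~F = T
~P xor ~(U nor S) = F xor T = T
So Statement 1 is true.

Statement 2: Parsed as (R nand ~V) -> S

~V = ~F = T
R nand ~V = T nand T = F
(R nand ~V) -> S = F -> T = T
So Statement 2 is true.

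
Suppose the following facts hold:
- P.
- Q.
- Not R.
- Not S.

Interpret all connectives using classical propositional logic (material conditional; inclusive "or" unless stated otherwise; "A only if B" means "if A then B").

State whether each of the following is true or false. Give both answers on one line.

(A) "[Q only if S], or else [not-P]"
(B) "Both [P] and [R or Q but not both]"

(A) false, (B) true

(A): Parsed as (Q -> S) | ~P

Q -> S = T -> F = F
~P = ~T = F
(Q -> S) | ~P = F | F = F
Thus (A) is false.

(B): Parsed as P & (R xor Q)

R xor Q = F xor T = T
P & (R xor Q) = T & T = T
Hence (B) is true.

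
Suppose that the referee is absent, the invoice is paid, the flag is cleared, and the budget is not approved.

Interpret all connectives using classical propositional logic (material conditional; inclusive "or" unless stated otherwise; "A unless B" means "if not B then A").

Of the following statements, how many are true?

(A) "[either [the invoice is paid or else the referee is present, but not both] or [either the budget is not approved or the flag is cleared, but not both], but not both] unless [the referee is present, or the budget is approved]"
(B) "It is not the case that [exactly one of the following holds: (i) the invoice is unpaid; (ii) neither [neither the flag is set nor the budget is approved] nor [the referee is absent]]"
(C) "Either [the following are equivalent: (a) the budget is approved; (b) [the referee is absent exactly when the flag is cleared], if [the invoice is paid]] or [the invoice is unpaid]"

Let Q = "the invoice is paid" (T), P = "the referee is present" (F), S = "the budget is approved" (F), R = "the flag is set" (F).

(A): This is ((Q xor P) xor (~S xor ~R)) | (P | S).

Q xor P = T xor F = T
~S = ~F = T
~R = ~F = T
~S xor ~R = T xor T = F
(Q xor P) xor (~S xor ~R) = T xor F = T
P | S = F | F = F
((Q xor P) xor (~S xor ~R)) | (P | S) = T | F = T
Hence (A) is true.

(B): This is ~(~Q xor ((R nor S) nor ~P)).

~Q = ~T = F
R nor S = F nor F = T
~P = ~F = T
(R nor S) nor ~P = T nor T = F
~Q xor ((R nor S) nor ~P) = F xor F = F
~(~Q xor ((R nor S) nor ~P)) = ~F = T
Hence (B) is true.

(C): In symbols: (S <-> (Q -> (~P <-> ~R))) | ~Q

~P = ~F = T
~R = ~F = T
~P <-> ~R = T <-> T = T
Q -> (~P <-> ~R) = T -> T = T
S <-> (Q -> (~P <-> ~R)) = F <-> T = F
~Q = ~T = F
(S <-> (Q -> (~P <-> ~R))) | ~Q = F | F = F
Thus (C) is false.

Count: 2.

2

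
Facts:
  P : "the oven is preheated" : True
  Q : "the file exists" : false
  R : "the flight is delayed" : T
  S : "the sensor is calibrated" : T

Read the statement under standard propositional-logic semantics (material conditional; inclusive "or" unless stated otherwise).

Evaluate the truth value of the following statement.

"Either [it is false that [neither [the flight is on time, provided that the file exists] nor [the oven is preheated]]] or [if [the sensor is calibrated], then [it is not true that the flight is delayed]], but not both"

This is ¬((Q → ¬R) ↓ P) ⊕ (S → ¬R).

¬R = ¬T = F
Q → ¬R = F → F = T
(Q → ¬R) ↓ P = T ↓ T = F
¬((Q → ¬R) ↓ P) = ¬F = T
¬R = ¬T = F
S → ¬R = T → F = F
¬((Q → ¬R) ↓ P) ⊕ (S → ¬R) = T ⊕ F = T

True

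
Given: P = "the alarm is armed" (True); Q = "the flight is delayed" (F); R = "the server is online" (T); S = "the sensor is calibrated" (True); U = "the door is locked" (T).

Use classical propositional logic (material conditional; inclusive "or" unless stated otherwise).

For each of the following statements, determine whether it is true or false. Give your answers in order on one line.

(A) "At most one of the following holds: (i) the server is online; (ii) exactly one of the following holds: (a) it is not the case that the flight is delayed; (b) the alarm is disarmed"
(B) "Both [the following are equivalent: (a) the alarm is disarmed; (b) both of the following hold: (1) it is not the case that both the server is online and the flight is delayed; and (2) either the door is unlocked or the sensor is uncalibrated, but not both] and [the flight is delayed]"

(A): This is R ↑ (¬Q ⊕ ¬P).

¬Q = ¬F = T
¬P = ¬T = F
¬Q ⊕ ¬P = T ⊕ F = T
R ↑ (¬Q ⊕ ¬P) = T ↑ T = F
So (A) is false.

(B): This is (¬P ↔ ((R ↑ Q) ∧ (¬U ⊕ ¬S))) ∧ Q.

¬P = ¬T = F
R ↑ Q = T ↑ F = T
¬U = ¬T = F
¬S = ¬T = F
¬U ⊕ ¬S = F ⊕ F = F
(R ↑ Q) ∧ (¬U ⊕ ¬S) = T ∧ F = F
¬P ↔ ((R ↑ Q) ∧ (¬U ⊕ ¬S)) = F ↔ F = T
(¬P ↔ ((R ↑ Q) ∧ (¬U ⊕ ¬S))) ∧ Q = T ∧ F = F
So (B) is false.

(A) F, (B) F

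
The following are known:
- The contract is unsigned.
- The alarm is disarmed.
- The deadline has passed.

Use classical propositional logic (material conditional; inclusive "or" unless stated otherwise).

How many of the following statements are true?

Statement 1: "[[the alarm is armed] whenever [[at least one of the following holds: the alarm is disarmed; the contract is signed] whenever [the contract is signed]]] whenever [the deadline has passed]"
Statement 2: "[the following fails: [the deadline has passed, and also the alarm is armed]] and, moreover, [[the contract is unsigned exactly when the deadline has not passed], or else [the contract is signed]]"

Let W = "the deadline has passed" (True), Q = "the contract is signed" (False), L = "the alarm is armed" (False).

Statement 1: Parsed as W -> ((Q -> (not L or Q)) -> L)

not L = not False = True
not L or Q = True or False = True
Q -> (not L or Q) = False -> True = True
(Q -> (not L or Q)) -> L = True -> False = False
W -> ((Q -> (not L or Q)) -> L) = True -> False = False
So Statement 1 is false.

Statement 2: This is not (W and L) and ((not Q iff not W) or Q).

W and L = True and False = False
not (W and L) = not False = True
not Q = not False = True
not W = not True = False
not Q iff not W = True iff False = False
(not Q iff not W) or Q = False or False = False
not (W and L) and ((not Q iff not W) or Q) = True and False = False
Hence Statement 2 is false.

True statements: 0 (none).

0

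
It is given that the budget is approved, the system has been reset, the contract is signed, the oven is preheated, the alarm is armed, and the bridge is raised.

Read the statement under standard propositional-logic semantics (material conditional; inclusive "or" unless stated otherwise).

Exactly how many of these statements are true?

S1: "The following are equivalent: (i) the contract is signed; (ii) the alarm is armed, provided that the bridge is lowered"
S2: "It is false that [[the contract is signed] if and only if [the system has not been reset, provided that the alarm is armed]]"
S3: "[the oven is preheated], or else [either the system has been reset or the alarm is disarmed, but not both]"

3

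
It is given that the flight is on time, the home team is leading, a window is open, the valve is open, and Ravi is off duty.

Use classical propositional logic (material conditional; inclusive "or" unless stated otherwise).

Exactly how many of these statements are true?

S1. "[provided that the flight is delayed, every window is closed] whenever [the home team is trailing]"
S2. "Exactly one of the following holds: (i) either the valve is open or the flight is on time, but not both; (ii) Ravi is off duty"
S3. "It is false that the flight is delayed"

Let Q = "the home team is leading" (True), P = "the flight is delayed" (False), R = "a window is open" (True), S = "the valve is open" (True), U = "Ravi is on call" (False).

S1: Parsed as not Q -> (P -> not R)

not Q = not True = False
not R = not True = False
P -> not R = False -> False = True
not Q -> (P -> not R) = False -> True = True
Thus S1 is true.

S2: Parsed as (S xor not P) xor not U

not P = not False = True
S xor not P = True xor True = False
not U = not False = True
(S xor not P) xor not U = False xor True = True
So S2 is true.

S3: Formalization: not P

not P = not False = True
Hence S3 is true.

3 of the 3 statements are true (S1, S2, S3).

3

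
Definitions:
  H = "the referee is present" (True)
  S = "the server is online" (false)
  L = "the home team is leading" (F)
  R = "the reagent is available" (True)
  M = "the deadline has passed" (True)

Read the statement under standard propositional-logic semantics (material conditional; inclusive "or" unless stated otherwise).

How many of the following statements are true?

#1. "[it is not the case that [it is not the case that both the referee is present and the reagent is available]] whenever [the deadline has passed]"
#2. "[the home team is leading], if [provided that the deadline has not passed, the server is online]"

1

#1: This is M → ¬(H ↑ R).

H ↑ R = T ↑ T = F
¬(H ↑ R) = ¬F = T
M → ¬(H ↑ R) = T → T = T
So #1 is true.

#2: Parsed as (¬M → S) → L

¬M = ¬T = F
¬M → S = F → F = T
(¬M → S) → L = T → F = F
Thus #2 is false.

True statements: 1.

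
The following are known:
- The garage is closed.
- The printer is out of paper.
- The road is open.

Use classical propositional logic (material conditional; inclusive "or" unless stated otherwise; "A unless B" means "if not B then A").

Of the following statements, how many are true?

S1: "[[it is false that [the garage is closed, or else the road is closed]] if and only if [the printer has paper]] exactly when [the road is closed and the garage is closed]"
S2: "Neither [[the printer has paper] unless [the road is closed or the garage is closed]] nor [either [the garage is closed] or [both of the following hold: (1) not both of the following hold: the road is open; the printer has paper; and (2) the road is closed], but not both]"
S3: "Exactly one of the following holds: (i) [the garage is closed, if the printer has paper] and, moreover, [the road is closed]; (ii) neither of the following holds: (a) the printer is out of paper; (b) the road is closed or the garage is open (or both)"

0

Let P = "the garage is closed" (T), R = "the road is closed" (F), Q = "the printer has paper" (F).

S1: This is (¬(P ∨ R) ↔ Q) ↔ (R ∧ P).

P ∨ R = T ∨ F = T
¬(P ∨ R) = ¬T = F
¬(P ∨ R) ↔ Q = F ↔ F = T
R ∧ P = F ∧ T = F
(¬(P ∨ R) ↔ Q) ↔ (R ∧ P) = T ↔ F = F
Hence S1 is false.

S2: Parsed as (Q ∨ (R ∨ P)) ↓ (P ⊕ ((¬R ↑ Q) ∧ R))

R ∨ P = F ∨ T = T
Q ∨ (R ∨ P) = F ∨ T = T
¬R = ¬F = T
¬R ↑ Q = T ↑ F = T
(¬R ↑ Q) ∧ R = T ∧ F = F
P ⊕ ((¬R ↑ Q) ∧ R) = T ⊕ F = T
(Q ∨ (R ∨ P)) ↓ (P ⊕ ((¬R ↑ Q) ∧ R)) = T ↓ T = F
Hence S2 is false.

S3: Parsed as ((Q → P) ∧ R) ⊕ (¬Q ↓ (R ∨ ¬P))

Q → P = F → T = T
(Q → P) ∧ R = T ∧ F = F
¬Q = ¬F = T
¬P = ¬T = F
R ∨ ¬P = F ∨ F = F
¬Q ↓ (R ∨ ¬P) = T ↓ F = F
((Q → P) ∧ R) ⊕ (¬Q ↓ (R ∨ ¬P)) = F ⊕ F = F
Hence S3 is false.

True statements: 0 (none).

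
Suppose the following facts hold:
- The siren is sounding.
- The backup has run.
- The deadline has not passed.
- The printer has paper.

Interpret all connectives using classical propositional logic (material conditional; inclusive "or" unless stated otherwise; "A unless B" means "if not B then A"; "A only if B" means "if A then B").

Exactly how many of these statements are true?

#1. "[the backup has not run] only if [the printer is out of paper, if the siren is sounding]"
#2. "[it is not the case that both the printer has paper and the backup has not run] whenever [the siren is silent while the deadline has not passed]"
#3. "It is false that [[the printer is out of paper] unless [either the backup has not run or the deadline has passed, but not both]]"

3

Let Q = "the backup has run" (True), P = "the siren is sounding" (True), S = "the printer has paper" (True), R = "the deadline has passed" (False).

#1: Parsed as not Q -> (P -> not S)

not Q = not True = False
not S = not True = False
P -> not S = True -> False = False
not Q -> (P -> not S) = False -> False = True
Hence #1 is true.

#2: This is (not P and not R) -> (S nand not Q).

not P = not True = False
not R = not False = True
not P and not R = False and True = False
not Q = not True = False
S nand not Q = True nand False = True
(not P and not R) -> (S nand not Q) = False -> True = True
Thus #2 is true.

#3: Formalization: not (not S or (not Q xor R))

not S = not True = False
not Q = not True = False
not Q xor R = False xor False = False
not S or (not Q xor R) = False or False = False
not (not S or (not Q xor R)) = not False = True
Thus #3 is true.

Count: 3.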